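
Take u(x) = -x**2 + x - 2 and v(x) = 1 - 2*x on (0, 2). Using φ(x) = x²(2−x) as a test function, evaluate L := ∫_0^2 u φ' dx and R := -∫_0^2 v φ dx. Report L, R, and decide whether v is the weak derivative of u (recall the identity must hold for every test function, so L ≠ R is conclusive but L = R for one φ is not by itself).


LHS = 28/15, RHS = 28/15. Yes, v = u' weakly.

u(x) = -x**2 + x - 2, classical derivative u'(x) = 1 - 2*x.
φ(x) = x²(2−x), so φ'(x) = x*(4 - 3*x).
Note φ(0) = φ(2) = 0, so the boundary term u·φ vanishes.
LHS = ∫_0^2 u(x) φ'(x) dx = ∫_0^2 (3*x^4 - 7*x^3 + 10*x^2 - 8*x) dx. Term by term:
  ∫_0^2 3*x^4 dx = 96/5;  ∫_0^2 -7*x^3 dx = -28;  ∫_0^2 10*x^2 dx = 80/3;
  ∫_0^2 -8*x dx = -16.
Sum: 96/5 − 28 + 80/3 − 16 = 28/15.
So LHS = 28/15.
∫_0^2 v(x) φ(x) dx = ∫_0^2 (2*x^4 - 5*x^3 + 2*x^2) dx. Term by term:
  ∫_0^2 2*x^4 dx = 64/5;  ∫_0^2 -5*x^3 dx = -20;  ∫_0^2 2*x^2 dx = 16/3.
Sum: 64/5 − 20 + 16/3 = -28/15.
So RHS = -∫_0^2 v(x) φ(x) dx = 28/15.
LHS = RHS, so the identity holds for this test φ.
Moreover u is smooth here and v(x) = u'(x) = 1 - 2*x pointwise, so the identity holds for every test function. Hence v is the weak derivative of u.


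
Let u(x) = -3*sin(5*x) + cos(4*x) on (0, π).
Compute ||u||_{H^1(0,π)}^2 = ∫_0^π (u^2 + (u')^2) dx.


||u||_{H^1(0,π)}^2 = -340/3 + 251*π/2

u'(x) = -4*sin(4*x) - 15*cos(5*x).
Expand u² and (u')² and integrate term by term on (0, π), using: for integers n ≥ 1, ∫_0^π sin²(nx) dx = ∫_0^π cos²(nx) dx = π/2; for n ≠ n', ∫_0^π sin(nx)sin(n'x) dx = ∫_0^π cos(nx)cos(n'x) dx = 0; and by product-to-sum, ∫_0^π sin(nx)cos(n'x) dx = ½∫_0^π [sin((n+n')x) + sin((n−n')x)] dx, which is 0 when n+n' is even and 2n/(n²−n'²) when n+n' is odd (it need not vanish on (0, π)).
  u² squared terms: (-3)²·∫sin(5x)² dx = 9·π/2 = 9*π/2;  (1)²·∫cos(4x)² dx = 1·π/2 = π/2.
  u² cross terms: 2·(-3)·(1)·∫sin(5x)·cos(4x) dx = -6·(10/9) = -20/3.
  So ∫_0^π u² dx = 9*π/2 + π/2 − 20/3 = -20/3 + 5*π.
  (u')² squared terms: (-15)²·∫cos(5x)² dx = 225·π/2 = 225*π/2;  (-4)²·∫sin(4x)² dx = 16·π/2 = 8*π.
  (u')² cross terms: 2·(-15)·(-4)·∫cos(5x)·sin(4x) dx = 120·(-8/9) = -320/3.
  So ∫_0^π (u')² dx = 225*π/2 + 8*π − 320/3 = -320/3 + 241*π/2.
||u||_{H^1}^2 = (-20/3 + 5*π) + (-320/3 + 241*π/2) = -340/3 + 251*π/2.


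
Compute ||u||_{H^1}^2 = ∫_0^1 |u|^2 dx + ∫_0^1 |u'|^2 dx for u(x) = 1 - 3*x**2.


||u||_{H^1}^2 = 64/5

The H^1 norm (squared) on an interval (0, L) is
  ||u||_{H^1}^2 = ∫_0^L u(x)^2 dx + ∫_0^L u'(x)^2 dx.
Compute u'(x) = -6*x.
Then u(x)^2 = 9*x**4 - 6*x**2 + 1 and u'(x)^2 = 36*x**2.
Integrate each monomial from 0 to 1 using ∫_0^1 c·x^n dx = c·1^(n+1)/(n+1):
  ∫_0^1 u(x)^2 dx = ∫_0^1 (9*x^4 - 6*x^2 + 1) dx. Term by term:
    ∫_0^1 9*x^4 dx = 9/5;  ∫_0^1 -6*x^2 dx = -2;  ∫_0^1 1 dx = 1.
  Sum: 9/5 − 2 + 1 = 4/5.
  ∫_0^1 u'(x)^2 dx = ∫_0^1 (36*x^2) dx. Term by term:
    ∫_0^1 36*x^2 dx = 12.
Adding: ||u||_{H^1}^2 = 4/5 + 12 = 64/5.


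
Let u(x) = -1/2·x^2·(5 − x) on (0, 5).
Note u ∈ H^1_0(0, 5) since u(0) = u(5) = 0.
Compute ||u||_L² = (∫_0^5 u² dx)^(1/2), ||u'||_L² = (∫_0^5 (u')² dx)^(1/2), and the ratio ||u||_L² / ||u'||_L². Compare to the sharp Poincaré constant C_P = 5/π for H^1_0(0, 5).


||u||_L² / ||u'||_L² = 5*sqrt(14)/14 < C_P = 5/π.

u(x) = -1/2·x^2·(5 − x), so u'(x) = x*(3*x - 10)/2.
u(x) = -1/2·x^2·(5 − x) vanishes at x = 0 and x = 5, so u ∈ H^1_0(0, 5). Differentiate via the product rule and integrate the resulting polynomials term by term.
  ∫_0^5 u² dx = ∫_0^5 (x^6/4 - 5*x^5/2 + 25*x^4/4) dx. Term by term:
    ∫_0^5 x^6/4 dx = 78125/28;  ∫_0^5 -5*x^5/2 dx = -78125/12;  ∫_0^5 25*x^4/4 dx = 15625/4.
  Sum: 78125/28 − 78125/12 + 15625/4 = 15625/84.
  ∫_0^5 (u')² dx = ∫_0^5 (9*x^4/4 - 15*x^3 + 25*x^2) dx. Term by term:
    ∫_0^5 9*x^4/4 dx = 5625/4;  ∫_0^5 -15*x^3 dx = -9375/4;  ∫_0^5 25*x^2 dx = 3125/3.
  Sum: 5625/4 − 9375/4 + 3125/3 = 625/6.
∫_0^5 u² dx = 15625/84, so ||u||_L² = 125*sqrt(21)/42.
∫_0^5 (u')² dx = 625/6, so ||u'||_L² = 25*sqrt(6)/6.
Ratio ||u||_L² / ||u'||_L² = 5*sqrt(14)/14.
Sharp Poincaré constant on H^1_0(0, 5) is C_P = L/π = 5/π, achieved by sin(π/5·x).
A polynomial bump cannot attain the sharp Poincaré constant (only the first sine eigenfunction does), so the ratio is strictly less than C_P, consistent with ||u||_L² ≤ C_P ||u'||_L².


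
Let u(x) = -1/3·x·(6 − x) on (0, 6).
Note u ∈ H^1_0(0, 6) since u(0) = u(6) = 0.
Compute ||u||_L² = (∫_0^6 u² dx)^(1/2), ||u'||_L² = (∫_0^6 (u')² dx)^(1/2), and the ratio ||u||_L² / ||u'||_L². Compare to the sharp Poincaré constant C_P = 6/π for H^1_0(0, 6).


||u||_L² / ||u'||_L² = 3*sqrt(10)/5 < C_P = 6/π.

u(x) = -1/3·x·(6 − x), so u'(x) = 2*x/3 - 2.
u(x) = -1/3·x·(6 − x) vanishes at x = 0 and x = 6, so u ∈ H^1_0(0, 6). Differentiate via the product rule and integrate the resulting polynomials term by term.
  ∫_0^6 u² dx = ∫_0^6 (x^4/9 - 4*x^3/3 + 4*x^2) dx. Term by term:
    ∫_0^6 x^4/9 dx = 864/5;  ∫_0^6 -4*x^3/3 dx = -432;  ∫_0^6 4*x^2 dx = 288.
  Sum: 864/5 − 432 + 288 = 144/5.
  ∫_0^6 (u')² dx = ∫_0^6 (4*x^2/9 - 8*x/3 + 4) dx. Term by term:
    ∫_0^6 4*x^2/9 dx = 32;  ∫_0^6 -8*x/3 dx = -48;  ∫_0^6 4 dx = 24.
  Sum: 32 − 48 + 24 = 8.
∫_0^6 u² dx = 144/5, so ||u||_L² = 12*sqrt(5)/5.
∫_0^6 (u')² dx = 8, so ||u'||_L² = 2*sqrt(2).
Ratio ||u||_L² / ||u'||_L² = 3*sqrt(10)/5.
Sharp Poincaré constant on H^1_0(0, 6) is C_P = L/π = 6/π, achieved by sin(π/6·x).
A polynomial bump cannot attain the sharp Poincaré constant (only the first sine eigenfunction does), so the ratio is strictly less than C_P, consistent with ||u||_L² ≤ C_P ||u'||_L².


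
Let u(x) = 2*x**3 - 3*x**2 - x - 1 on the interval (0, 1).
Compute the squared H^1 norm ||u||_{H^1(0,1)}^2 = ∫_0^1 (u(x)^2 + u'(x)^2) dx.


||u||_{H^1}^2 = 1807/210

The H^1 norm (squared) on an interval (0, L) is
  ||u||_{H^1}^2 = ∫_0^L u(x)^2 dx + ∫_0^L u'(x)^2 dx.
Compute u'(x) = 6*x**2 - 6*x - 1.
Then u(x)^2 = 4*x**6 - 12*x**5 + 5*x**4 + 2*x**3 + 7*x**2 + 2*x + 1 and u'(x)^2 = 36*x**4 - 72*x**3 + 24*x**2 + 12*x + 1.
Integrate each monomial from 0 to 1 using ∫_0^1 c·x^n dx = c·1^(n+1)/(n+1):
  ∫_0^1 u(x)^2 dx = ∫_0^1 (4*x^6 - 12*x^5 + 5*x^4 + 2*x^3 + 7*x^2 + 2*x + 1) dx. Term by term:
    ∫_0^1 4*x^6 dx = 4/7;  ∫_0^1 -12*x^5 dx = -2;  ∫_0^1 5*x^4 dx = 1;
    ∫_0^1 2*x^3 dx = 1/2;  ∫_0^1 7*x^2 dx = 7/3;  ∫_0^1 2*x dx = 1;
    ∫_0^1 1 dx = 1.
  Sum: 4/7 − 2 + 1 + 1/2 + 7/3 + 1 + 1 = 185/42.
  ∫_0^1 u'(x)^2 dx = ∫_0^1 (36*x^4 - 72*x^3 + 24*x^2 + 12*x + 1) dx. Term by term:
    ∫_0^1 36*x^4 dx = 36/5;  ∫_0^1 -72*x^3 dx = -18;  ∫_0^1 24*x^2 dx = 8;
    ∫_0^1 12*x dx = 6;  ∫_0^1 1 dx = 1.
  Sum: 36/5 − 18 + 8 + 6 + 1 = 21/5.
Adding: ||u||_{H^1}^2 = 185/42 + 21/5 = 1807/210.


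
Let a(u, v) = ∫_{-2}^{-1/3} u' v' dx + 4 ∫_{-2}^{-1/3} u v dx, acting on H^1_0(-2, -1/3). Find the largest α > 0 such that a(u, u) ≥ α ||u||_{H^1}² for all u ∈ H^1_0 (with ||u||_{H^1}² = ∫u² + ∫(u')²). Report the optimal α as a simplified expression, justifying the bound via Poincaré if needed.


α = 1

Coercivity of a(·,·) on H^1_0(-2, -1/3) means a(u, u) ≥ α ||u||_{H^1}² for every u ∈ H^1_0.
The interval has length L = 5/3, and Poincaré/coercivity depend only on L. Here a(u, u) = ∫(u')² + (4)·∫u².
Here c = 4 ≥ 1, so a(u,u) = ∫(u')² + c∫u² ≥ ∫(u')² + ∫u² = ||u||_{H^1}², i.e. α = 1 works. No larger α is possible: a(u,u) ≥ α||u||_{H^1}² means (1−α)∫(u')² ≥ (α−c)∫u², and for the modes u_n = sin(nπ(x−x₀)/L) (x₀ the left endpoint) one has ∫u_n²/∫(u_n')² = (L/(nπ))² → 0, so a(u_n,u_n)/||u_n||_{H^1}² → 1. Hence the optimal constant is α = 1.
Therefore α = 1.


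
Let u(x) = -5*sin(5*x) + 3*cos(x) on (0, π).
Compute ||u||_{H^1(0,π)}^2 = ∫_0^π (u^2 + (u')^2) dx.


||u||_{H^1(0,π)}^2 = 334*π

u'(x) = -3*sin(x) - 25*cos(5*x).
Expand u² and (u')² and integrate term by term on (0, π), using: for integers n ≥ 1, ∫_0^π sin²(nx) dx = ∫_0^π cos²(nx) dx = π/2; for n ≠ n', ∫_0^π sin(nx)sin(n'x) dx = ∫_0^π cos(nx)cos(n'x) dx = 0; and by product-to-sum, ∫_0^π sin(nx)cos(n'x) dx = ½∫_0^π [sin((n+n')x) + sin((n−n')x)] dx, which is 0 when n+n' is even and 2n/(n²−n'²) when n+n' is odd (it need not vanish on (0, π)).
  u² squared terms: (-5)²·∫sin(5x)² dx = 25·π/2 = 25*π/2;  (3)²·∫cos(x)² dx = 9·π/2 = 9*π/2.
  u² cross terms: 2·(-5)·(3)·∫sin(5x)·cos(x) dx = -30·(0) = 0.
  So ∫_0^π u² dx = 25*π/2 + 9*π/2 + 0 = 17*π.
  (u')² squared terms: (-25)²·∫cos(5x)² dx = 625·π/2 = 625*π/2;  (-3)²·∫sin(x)² dx = 9·π/2 = 9*π/2.
  (u')² cross terms: 2·(-25)·(-3)·∫cos(5x)·sin(x) dx = 150·(0) = 0.
  So ∫_0^π (u')² dx = 625*π/2 + 9*π/2 + 0 = 317*π.
||u||_{H^1}^2 = (17*π) + (317*π) = 334*π.


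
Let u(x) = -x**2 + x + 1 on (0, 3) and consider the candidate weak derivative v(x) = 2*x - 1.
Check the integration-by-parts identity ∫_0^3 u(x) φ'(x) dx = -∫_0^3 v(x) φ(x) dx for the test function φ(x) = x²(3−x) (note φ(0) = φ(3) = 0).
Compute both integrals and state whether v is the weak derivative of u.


LHS = 351/20, RHS = -351/20. No, v is not the weak derivative of u.

u(x) = -x**2 + x + 1, classical derivative u'(x) = 1 - 2*x.
φ(x) = x²(3−x), so φ'(x) = 3*x*(2 - x).
Note φ(0) = φ(3) = 0, so the boundary term u·φ vanishes.
LHS = ∫_0^3 u(x) φ'(x) dx = ∫_0^3 (3*x^4 - 9*x^3 + 3*x^2 + 6*x) dx. Term by term:
  ∫_0^3 3*x^4 dx = 729/5;  ∫_0^3 -9*x^3 dx = -729/4;  ∫_0^3 3*x^2 dx = 27;
  ∫_0^3 6*x dx = 27.
Sum: 729/5 − 729/4 + 27 + 27 = 351/20.
So LHS = 351/20.
∫_0^3 v(x) φ(x) dx = ∫_0^3 (-2*x^4 + 7*x^3 - 3*x^2) dx. Term by term:
  ∫_0^3 -2*x^4 dx = -486/5;  ∫_0^3 7*x^3 dx = 567/4;  ∫_0^3 -3*x^2 dx = -27.
Sum: -486/5 + 567/4 − 27 = 351/20.
So RHS = -∫_0^3 v(x) φ(x) dx = -351/20.
LHS − RHS = 351/10 ≠ 0, so the identity fails.
(For a valid weak derivative the identity must hold for EVERY test function, in particular this one. The failure shows v is NOT the weak derivative of u.)
Correct weak derivative would be u'(x) = 1 - 2*x.


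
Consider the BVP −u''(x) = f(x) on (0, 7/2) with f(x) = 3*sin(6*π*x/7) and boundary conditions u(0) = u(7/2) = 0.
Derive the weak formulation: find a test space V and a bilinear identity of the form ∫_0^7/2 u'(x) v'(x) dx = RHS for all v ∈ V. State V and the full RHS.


V = H^1_0(0, 7/2) (so v(0) = v(7/2) = 0); weak form: ∫_0^7/2 u'v' dx = ∫_0^7/2 (3*sin(6*π*x/7)) v dx for all v ∈ V.

Multiply both sides by a test function v and integrate from 0 to 7/2:
  ∫_0^7/2 −u''(x) v(x) dx = ∫_0^7/2 f(x) v(x) dx.
Integrate the LHS by parts once:
  ∫_0^7/2 −u'' v dx = −[u'(x) v(x)]_0^7/2 + ∫_0^7/2 u'(x) v'(x) dx.
Thus ∫_0^7/2 u'(x) v'(x) dx = ∫_0^7/2 f(x) v(x) dx + [u'(x) v(x)]_0^7/2.
Choose V so that boundary terms are either known or forced to vanish.
u is Dirichlet: u(0) = u(7/2) = 0. Let V = H^1_0(0, 7/2); then v(0) = v(7/2) = 0, and [u' v]_0^7/2 = 0.
Weak formulation: find u (satisfying any essential BC) such that ∫_0^7/2 u'(x) v'(x) dx = ∫_0^7/2 f v dx for all v ∈ V.
Substituting f(x) = 3*sin(6*π*x/7), the right-hand side is ∫_0^7/2 (3*sin(6*π*x/7)) v dx.


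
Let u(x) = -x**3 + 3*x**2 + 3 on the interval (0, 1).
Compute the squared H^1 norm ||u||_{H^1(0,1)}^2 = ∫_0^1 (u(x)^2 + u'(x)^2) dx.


||u||_{H^1}^2 = 1347/70

The H^1 norm (squared) on an interval (0, L) is
  ||u||_{H^1}^2 = ∫_0^L u(x)^2 dx + ∫_0^L u'(x)^2 dx.
Compute u'(x) = -3*x**2 + 6*x.
Then u(x)^2 = x**6 - 6*x**5 + 9*x**4 - 6*x**3 + 18*x**2 + 9 and u'(x)^2 = 9*x**4 - 36*x**3 + 36*x**2.
Integrate each monomial from 0 to 1 using ∫_0^1 c·x^n dx = c·1^(n+1)/(n+1):
  ∫_0^1 u(x)^2 dx = ∫_0^1 (x^6 - 6*x^5 + 9*x^4 - 6*x^3 + 18*x^2 + 9) dx. Term by term:
    ∫_0^1 x^6 dx = 1/7;  ∫_0^1 -6*x^5 dx = -1;  ∫_0^1 9*x^4 dx = 9/5;
    ∫_0^1 -6*x^3 dx = -3/2;  ∫_0^1 18*x^2 dx = 6;  ∫_0^1 9 dx = 9.
  Sum: 1/7 − 1 + 9/5 − 3/2 + 6 + 9 = 1011/70.
  ∫_0^1 u'(x)^2 dx = ∫_0^1 (9*x^4 - 36*x^3 + 36*x^2) dx. Term by term:
    ∫_0^1 9*x^4 dx = 9/5;  ∫_0^1 -36*x^3 dx = -9;  ∫_0^1 36*x^2 dx = 12.
  Sum: 9/5 − 9 + 12 = 24/5.
Adding: ||u||_{H^1}^2 = 1011/70 + 24/5 = 1347/70.


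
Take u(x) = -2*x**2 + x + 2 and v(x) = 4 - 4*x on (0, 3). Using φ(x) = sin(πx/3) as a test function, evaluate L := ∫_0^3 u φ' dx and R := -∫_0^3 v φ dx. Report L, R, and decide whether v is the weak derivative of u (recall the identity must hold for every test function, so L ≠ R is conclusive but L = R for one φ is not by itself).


LHS = 30/π, RHS = 12/π. No, v is not the weak derivative of u.

u(x) = -2*x**2 + x + 2, classical derivative u'(x) = 1 - 4*x.
φ(x) = sin(πx/3), so φ'(x) = π*cos(π*x/3)/3.
Note φ(0) = φ(3) = 0, so the boundary term u·φ vanishes.
LHS = ∫_0^3 u(x) φ'(x) dx = ∫_0^3 (-2*π*x^2*cos(π*x/3)/3 + π*x*cos(π*x/3)/3 + 2*π*cos(π*x/3)/3) dx. Term by term:
  ∫_0^3 2*π*cos(π*x/3)/3 dx = 0;  ∫_0^3 -2*π*x^2*cos(π*x/3)/3 dx = 36/π;  ∫_0^3 π*x*cos(π*x/3)/3 dx = -6/π.
Sum: 0 + 36/π − 6/π = 30/π.
So LHS = 30/π.
∫_0^3 v(x) φ(x) dx = ∫_0^3 (-4*x*sin(π*x/3) + 4*sin(π*x/3)) dx. Term by term:
  ∫_0^3 4*sin(π*x/3) dx = 24/π;  ∫_0^3 -4*x*sin(π*x/3) dx = -36/π.
Sum: 24/π − 36/π = -12/π.
So RHS = -∫_0^3 v(x) φ(x) dx = 12/π.
LHS − RHS = 18/π ≠ 0, so the identity fails.
(For a valid weak derivative the identity must hold for EVERY test function, in particular this one. The failure shows v is NOT the weak derivative of u.)
Correct weak derivative would be u'(x) = 1 - 4*x.


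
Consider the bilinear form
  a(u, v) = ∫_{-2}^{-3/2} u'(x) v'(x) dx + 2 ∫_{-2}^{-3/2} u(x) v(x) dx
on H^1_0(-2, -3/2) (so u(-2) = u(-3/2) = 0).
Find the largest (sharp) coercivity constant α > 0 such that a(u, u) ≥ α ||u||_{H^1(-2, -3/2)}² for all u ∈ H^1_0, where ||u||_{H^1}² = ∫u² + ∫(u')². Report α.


α = 1

Coercivity of a(·,·) on H^1_0(-2, -3/2) means a(u, u) ≥ α ||u||_{H^1}² for every u ∈ H^1_0.
The interval has length L = 1/2, and Poincaré/coercivity depend only on L. Here a(u, u) = ∫(u')² + (2)·∫u².
Here c = 2 ≥ 1, so a(u,u) = ∫(u')² + c∫u² ≥ ∫(u')² + ∫u² = ||u||_{H^1}², i.e. α = 1 works. No larger α is possible: a(u,u) ≥ α||u||_{H^1}² means (1−α)∫(u')² ≥ (α−c)∫u², and for the modes u_n = sin(nπ(x−x₀)/L) (x₀ the left endpoint) one has ∫u_n²/∫(u_n')² = (L/(nπ))² → 0, so a(u_n,u_n)/||u_n||_{H^1}² → 1. Hence the optimal constant is α = 1.
Therefore α = 1.


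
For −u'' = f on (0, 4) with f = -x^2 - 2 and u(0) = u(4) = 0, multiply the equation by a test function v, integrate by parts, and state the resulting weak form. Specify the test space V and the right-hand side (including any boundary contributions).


V = H^1_0(0, 4) (so v(0) = v(4) = 0); weak form: ∫_0^4 u'v' dx = ∫_0^4 (-x^2 - 2) v dx for all v ∈ V.

Multiply both sides by a test function v and integrate from 0 to 4:
  ∫_0^4 −u''(x) v(x) dx = ∫_0^4 f(x) v(x) dx.
Integrate the LHS by parts once:
  ∫_0^4 −u'' v dx = −[u'(x) v(x)]_0^4 + ∫_0^4 u'(x) v'(x) dx.
Thus ∫_0^4 u'(x) v'(x) dx = ∫_0^4 f(x) v(x) dx + [u'(x) v(x)]_0^4.
Choose V so that boundary terms are either known or forced to vanish.
u is Dirichlet: u(0) = u(4) = 0. Let V = H^1_0(0, 4); then v(0) = v(4) = 0, and [u' v]_0^4 = 0.
Weak formulation: find u (satisfying any essential BC) such that ∫_0^4 u'(x) v'(x) dx = ∫_0^4 f v dx for all v ∈ V.
Substituting f(x) = -x^2 - 2, the right-hand side is ∫_0^4 (-x^2 - 2) v dx.


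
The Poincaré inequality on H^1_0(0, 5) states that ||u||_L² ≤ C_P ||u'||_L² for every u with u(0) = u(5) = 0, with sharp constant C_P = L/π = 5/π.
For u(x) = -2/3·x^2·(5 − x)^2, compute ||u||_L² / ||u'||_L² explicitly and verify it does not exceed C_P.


||u||_L² / ||u'||_L² = 5*sqrt(3)/6 < C_P = 5/π.

u(x) = -2/3·x^2·(5 − x)^2, so u'(x) = 4*x*(x*(5 - x) - (x - 5)^2)/3.
u(x) = -2/3·x^2·(5 − x)^2 vanishes at x = 0 and x = 5, so u ∈ H^1_0(0, 5). Differentiate via the product rule and integrate the resulting polynomials term by term.
  ∫_0^5 u² dx = ∫_0^5 (4*x^8/9 - 80*x^7/9 + 200*x^6/3 - 2000*x^5/9 + 2500*x^4/9) dx. Term by term:
    ∫_0^5 4*x^8/9 dx = 7812500/81;  ∫_0^5 -80*x^7/9 dx = -3906250/9;  ∫_0^5 200*x^6/3 dx = 15625000/21;
    ∫_0^5 -2000*x^5/9 dx = -15625000/27;  ∫_0^5 2500*x^4/9 dx = 1562500/9.
  Sum: 7812500/81 − 3906250/9 + 15625000/21 − 15625000/27 + 1562500/9 = 781250/567.
  ∫_0^5 (u')² dx = ∫_0^5 (64*x^6/9 - 320*x^5/3 + 5200*x^4/9 - 4000*x^3/3 + 10000*x^2/9) dx. Term by term:
    ∫_0^5 64*x^6/9 dx = 5000000/63;  ∫_0^5 -320*x^5/3 dx = -2500000/9;  ∫_0^5 5200*x^4/9 dx = 3250000/9;
    ∫_0^5 -4000*x^3/3 dx = -625000/3;  ∫_0^5 10000*x^2/9 dx = 1250000/27.
  Sum: 5000000/63 − 2500000/9 + 3250000/9 − 625000/3 + 1250000/27 = 125000/189.
∫_0^5 u² dx = 781250/567, so ||u||_L² = 625*sqrt(14)/63.
∫_0^5 (u')² dx = 125000/189, so ||u'||_L² = 250*sqrt(42)/63.
Ratio ||u||_L² / ||u'||_L² = 5*sqrt(3)/6.
Sharp Poincaré constant on H^1_0(0, 5) is C_P = L/π = 5/π, achieved by sin(π/5·x).
A polynomial bump cannot attain the sharp Poincaré constant (only the first sine eigenfunction does), so the ratio is strictly less than C_P, consistent with ||u||_L² ≤ C_P ||u'||_L².


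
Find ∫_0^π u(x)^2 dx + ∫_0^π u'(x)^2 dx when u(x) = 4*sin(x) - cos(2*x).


||u||_{H^1(0,π)}^2 = 80/3 + 37*π/2

u'(x) = 2*sin(2*x) + 4*cos(x).
Expand u² and (u')² and integrate term by term on (0, π), using: for integers n ≥ 1, ∫_0^π sin²(nx) dx = ∫_0^π cos²(nx) dx = π/2; for n ≠ n', ∫_0^π sin(nx)sin(n'x) dx = ∫_0^π cos(nx)cos(n'x) dx = 0; and by product-to-sum, ∫_0^π sin(nx)cos(n'x) dx = ½∫_0^π [sin((n+n')x) + sin((n−n')x)] dx, which is 0 when n+n' is even and 2n/(n²−n'²) when n+n' is odd (it need not vanish on (0, π)).
  u² squared terms: (-1)²·∫cos(2x)² dx = 1·π/2 = π/2;  (4)²·∫sin(x)² dx = 16·π/2 = 8*π.
  u² cross terms: 2·(-1)·(4)·∫cos(2x)·sin(x) dx = -8·(-2/3) = 16/3.
  So ∫_0^π u² dx = π/2 + 8*π + 16/3 = 16/3 + 17*π/2.
  (u')² squared terms: (2)²·∫sin(2x)² dx = 4·π/2 = 2*π;  (4)²·∫cos(x)² dx = 16·π/2 = 8*π.
  (u')² cross terms: 2·(2)·(4)·∫sin(2x)·cos(x) dx = 16·(4/3) = 64/3.
  So ∫_0^π (u')² dx = 2*π + 8*π + 64/3 = 64/3 + 10*π.
||u||_{H^1}^2 = (16/3 + 17*π/2) + (64/3 + 10*π) = 80/3 + 37*π/2.


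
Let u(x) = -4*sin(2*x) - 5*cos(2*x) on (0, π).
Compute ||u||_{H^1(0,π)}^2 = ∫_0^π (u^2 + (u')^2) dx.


||u||_{H^1(0,π)}^2 = 205*π/2

u'(x) = 10*sin(2*x) - 8*cos(2*x).
Expand u² and (u')² and integrate term by term on (0, π), using: for integers n ≥ 1, ∫_0^π sin²(nx) dx = ∫_0^π cos²(nx) dx = π/2; for n ≠ n', ∫_0^π sin(nx)sin(n'x) dx = ∫_0^π cos(nx)cos(n'x) dx = 0; and by product-to-sum, ∫_0^π sin(nx)cos(n'x) dx = ½∫_0^π [sin((n+n')x) + sin((n−n')x)] dx, which is 0 when n+n' is even and 2n/(n²−n'²) when n+n' is odd (it need not vanish on (0, π)).
  u² squared terms: (-5)²·∫cos(2x)² dx = 25·π/2 = 25*π/2;  (-4)²·∫sin(2x)² dx = 16·π/2 = 8*π.
  u² cross terms: 2·(-5)·(-4)·∫cos(2x)·sin(2x) dx = 40·(0) = 0.
  So ∫_0^π u² dx = 25*π/2 + 8*π + 0 = 41*π/2.
  (u')² squared terms: (-8)²·∫cos(2x)² dx = 64·π/2 = 32*π;  (10)²·∫sin(2x)² dx = 100·π/2 = 50*π.
  (u')² cross terms: 2·(-8)·(10)·∫cos(2x)·sin(2x) dx = -160·(0) = 0.
  So ∫_0^π (u')² dx = 32*π + 50*π + 0 = 82*π.
||u||_{H^1}^2 = (41*π/2) + (82*π) = 205*π/2.


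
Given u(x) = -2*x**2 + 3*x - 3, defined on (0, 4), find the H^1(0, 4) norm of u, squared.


||u||_{H^1}^2 = 8648/15

The H^1 norm (squared) on an interval (0, L) is
  ||u||_{H^1}^2 = ∫_0^L u(x)^2 dx + ∫_0^L u'(x)^2 dx.
Compute u'(x) = 3 - 4*x.
Then u(x)^2 = 4*x**4 - 12*x**3 + 21*x**2 - 18*x + 9 and u'(x)^2 = 16*x**2 - 24*x + 9.
Integrate each monomial from 0 to 4 using ∫_0^4 c·x^n dx = c·4^(n+1)/(n+1):
  ∫_0^4 u(x)^2 dx = ∫_0^4 (4*x^4 - 12*x^3 + 21*x^2 - 18*x + 9) dx. Term by term:
    ∫_0^4 4*x^4 dx = 4096/5;  ∫_0^4 -12*x^3 dx = -768;  ∫_0^4 21*x^2 dx = 448;
    ∫_0^4 -18*x dx = -144;  ∫_0^4 9 dx = 36.
  Sum: 4096/5 − 768 + 448 − 144 + 36 = 1956/5.
  ∫_0^4 u'(x)^2 dx = ∫_0^4 (16*x^2 - 24*x + 9) dx. Term by term:
    ∫_0^4 16*x^2 dx = 1024/3;  ∫_0^4 -24*x dx = -192;  ∫_0^4 9 dx = 36.
  Sum: 1024/3 − 192 + 36 = 556/3.
Adding: ||u||_{H^1}^2 = 1956/5 + 556/3 = 8648/15.


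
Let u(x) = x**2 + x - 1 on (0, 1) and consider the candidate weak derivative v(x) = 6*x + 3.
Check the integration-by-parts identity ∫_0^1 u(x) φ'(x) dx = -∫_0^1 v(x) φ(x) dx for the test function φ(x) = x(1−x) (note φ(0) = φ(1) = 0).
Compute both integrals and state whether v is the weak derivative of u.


LHS = -1/3, RHS = -1. No, v is not the weak derivative of u.

u(x) = x**2 + x - 1, classical derivative u'(x) = 2*x + 1.
φ(x) = x(1−x), so φ'(x) = 1 - 2*x.
Note φ(0) = φ(1) = 0, so the boundary term u·φ vanishes.
LHS = ∫_0^1 u(x) φ'(x) dx = ∫_0^1 (-2*x^3 - x^2 + 3*x - 1) dx. Term by term:
  ∫_0^1 -2*x^3 dx = -1/2;  ∫_0^1 -x^2 dx = -1/3;  ∫_0^1 3*x dx = 3/2;
  ∫_0^1 -1 dx = -1.
Sum: -1/2 − 1/3 + 3/2 − 1 = -1/3.
So LHS = -1/3.
∫_0^1 v(x) φ(x) dx = ∫_0^1 (-6*x^3 + 3*x^2 + 3*x) dx. Term by term:
  ∫_0^1 -6*x^3 dx = -3/2;  ∫_0^1 3*x^2 dx = 1;  ∫_0^1 3*x dx = 3/2.
Sum: -3/2 + 1 + 3/2 = 1.
So RHS = -∫_0^1 v(x) φ(x) dx = -1.
LHS − RHS = 2/3 ≠ 0, so the identity fails.
(For a valid weak derivative the identity must hold for EVERY test function, in particular this one. The failure shows v is NOT the weak derivative of u.)
Correct weak derivative would be u'(x) = 2*x + 1.


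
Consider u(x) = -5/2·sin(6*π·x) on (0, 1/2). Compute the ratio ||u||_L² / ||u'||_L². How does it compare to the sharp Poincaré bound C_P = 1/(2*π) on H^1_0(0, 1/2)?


||u||_L² / ||u'||_L² = 1/(6*π) < C_P = 1/(2*π).

u(x) = -5/2·sin(6*π·x), so u'(x) = -15*π*cos(6*π*x).
Writing u(x) = A·sin(kπx/L) with A = -5/2 and k = 3, use ∫_0^L sin²(kπx/L) dx = L/2 and ∫_0^L cos²(kπx/L) dx = L/2.
u² = 25/4·sin²(6*π·x) and (u')² = 225*π^2·cos²(6*π·x), and each of sin², cos² integrates to L/2 = 1/4 over (0, 1/2).
∫_0^1/2 u² dx = 25/16, so ||u||_L² = 5/4.
∫_0^1/2 (u')² dx = 225*π^2/4, so ||u'||_L² = 15*π/2.
Ratio ||u||_L² / ||u'||_L² = 1/(6*π).
Sharp Poincaré constant on H^1_0(0, 1/2) is C_P = L/π = 1/(2*π), achieved by sin(2*π·x).
This is the k = 3 harmonic; the ratio L/(kπ) is strictly less than C_P = L/π, consistent with the sharp inequality ||u||_L² ≤ C_P ||u'||_L².


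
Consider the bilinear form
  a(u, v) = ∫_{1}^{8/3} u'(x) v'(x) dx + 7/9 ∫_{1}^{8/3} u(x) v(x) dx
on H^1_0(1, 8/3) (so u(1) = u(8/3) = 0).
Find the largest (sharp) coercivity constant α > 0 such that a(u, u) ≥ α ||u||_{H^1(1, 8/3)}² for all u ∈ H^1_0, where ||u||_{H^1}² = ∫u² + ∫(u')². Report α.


α = (175 + 81*π^2)/(9*(25 + 9*π^2))

Coercivity of a(·,·) on H^1_0(1, 8/3) means a(u, u) ≥ α ||u||_{H^1}² for every u ∈ H^1_0.
The interval has length L = 5/3, and Poincaré/coercivity depend only on L. Here a(u, u) = ∫(u')² + (7/9)·∫u².
Here 0 < c = 7/9 < 1. The condition a(u,u) ≥ α||u||_{H^1}² reads (1−α)∫(u')² ≥ (α−c)∫u². Any admissible α is ≤ 1 (rapidly oscillating u have ∫u²/∫(u')² → 0), and α = 1 would force 0 ≥ (1−c)∫u², impossible since c < 1; so 1−α > 0. By the sharp Poincaré inequality on H^1_0 of an interval of length L, ∫(u')² ≥ (π/L)²∫u² with equality for the first sine mode sin(π(x−x₀)/L) (x₀ the left endpoint), so the inequality holds for all u iff (1−α)(π/L)² ≥ α − c, i.e. α ≤ ((π/L)² + c)/((π/L)² + 1) = (1 + c(L/π)²)/(1 + (L/π)²). With (π/L)² = 9*π^2/25 and c = 7/9, the largest admissible constant is α = ((π/L)² + c)/((π/L)² + 1).
Simplifying, α = (175 + 81*π^2)/(9*(25 + 9*π^2)).


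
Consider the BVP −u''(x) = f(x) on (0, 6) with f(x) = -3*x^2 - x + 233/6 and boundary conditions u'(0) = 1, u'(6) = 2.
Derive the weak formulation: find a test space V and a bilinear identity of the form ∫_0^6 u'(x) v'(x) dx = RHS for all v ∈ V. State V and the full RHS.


V = H^1(0, 6) (v unrestricted at boundary; u is determined up to an additive constant); weak form: ∫_0^6 u'v' dx = ∫_0^6 (-3*x^2 - x + 233/6) v dx + 2·v(6) − v(0) for all v ∈ V.

Multiply both sides by a test function v and integrate from 0 to 6:
  ∫_0^6 −u''(x) v(x) dx = ∫_0^6 f(x) v(x) dx.
Integrate the LHS by parts once:
  ∫_0^6 −u'' v dx = −[u'(x) v(x)]_0^6 + ∫_0^6 u'(x) v'(x) dx.
Thus ∫_0^6 u'(x) v'(x) dx = ∫_0^6 f(x) v(x) dx + [u'(x) v(x)]_0^6.
Choose V so that boundary terms are either known or forced to vanish.
u has inhomogeneous Neumann u'(0) = 1, u'(6) = 2. [u' v]_0^6 = (2)·v(6) − (1)·v(0) = 2·v(6) − v(0). Take V = H^1(0, 6); boundary term becomes part of RHS.
Weak formulation: find u (satisfying any essential BC) such that ∫_0^6 u'(x) v'(x) dx = ∫_0^6 f v dx + 2·v(6) − v(0) for all v ∈ V (Neumann data are natural BCs: they enter the RHS as boundary terms).
Substituting f(x) = -3*x^2 - x + 233/6, the right-hand side is ∫_0^6 (-3*x^2 - x + 233/6) v dx + 2·v(6) − v(0).
Compatibility check (pure Neumann): taking v ≡ 1 ∈ V gives 0 = ∫_0^6 f dx + (2) − (1), i.e. ∫_0^6 f dx must equal u'(0) − u'(6) = -1. Indeed ∫_0^6 (-3*x^2 - x + 233/6) dx = -1, so the data are compatible. The solution is then unique only up to an additive constant (fix it e.g. by requiring ∫_0^6 u dx = 0).


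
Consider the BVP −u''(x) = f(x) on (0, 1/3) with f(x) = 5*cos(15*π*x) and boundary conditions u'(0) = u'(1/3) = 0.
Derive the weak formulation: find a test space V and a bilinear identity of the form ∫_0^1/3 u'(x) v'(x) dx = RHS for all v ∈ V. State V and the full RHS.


V = H^1(0, 1/3) (no boundary constraint on v; u is determined up to an additive constant); weak form: ∫_0^1/3 u'v' dx = ∫_0^1/3 (5*cos(15*π*x)) v dx for all v ∈ V.

Multiply both sides by a test function v and integrate from 0 to 1/3:
  ∫_0^1/3 −u''(x) v(x) dx = ∫_0^1/3 f(x) v(x) dx.
Integrate the LHS by parts once:
  ∫_0^1/3 −u'' v dx = −[u'(x) v(x)]_0^1/3 + ∫_0^1/3 u'(x) v'(x) dx.
Thus ∫_0^1/3 u'(x) v'(x) dx = ∫_0^1/3 f(x) v(x) dx + [u'(x) v(x)]_0^1/3.
Choose V so that boundary terms are either known or forced to vanish.
u has homogeneous Neumann: u'(0) = u'(1/3) = 0. So [u' v]_0^1/3 = 0·v(1/3) − 0·v(0) = 0 for any v; take V = H^1(0, 1/3).
Weak formulation: find u (satisfying any essential BC) such that ∫_0^1/3 u'(x) v'(x) dx = ∫_0^1/3 f v dx for all v ∈ V (homogeneous Neumann, so boundary terms vanish).
Substituting f(x) = 5*cos(15*π*x), the right-hand side is ∫_0^1/3 (5*cos(15*π*x)) v dx.
Compatibility check (pure Neumann): taking v ≡ 1 ∈ V gives 0 = ∫_0^1/3 f dx + (0) − (0), i.e. ∫_0^1/3 f dx must equal u'(0) − u'(1/3) = 0. Indeed ∫_0^1/3 (5*cos(15*π*x)) dx = 0, so the data are compatible. The solution is then unique only up to an additive constant (fix it e.g. by requiring ∫_0^1/3 u dx = 0).


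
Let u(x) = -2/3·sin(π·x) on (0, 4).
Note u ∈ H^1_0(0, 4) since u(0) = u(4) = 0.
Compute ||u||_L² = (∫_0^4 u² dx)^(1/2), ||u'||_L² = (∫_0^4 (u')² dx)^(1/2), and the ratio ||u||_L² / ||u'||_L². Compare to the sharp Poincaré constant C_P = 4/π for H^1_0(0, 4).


||u||_L² / ||u'||_L² = 1/π < C_P = 4/π.

u(x) = -2/3·sin(π·x), so u'(x) = -2*π*cos(π*x)/3.
Writing u(x) = A·sin(kπx/L) with A = -2/3 and k = 4, use ∫_0^L sin²(kπx/L) dx = L/2 and ∫_0^L cos²(kπx/L) dx = L/2.
u² = 4/9·sin²(π·x) and (u')² = 4*π^2/9·cos²(π·x), and each of sin², cos² integrates to L/2 = 2 over (0, 4).
∫_0^4 u² dx = 8/9, so ||u||_L² = 2*sqrt(2)/3.
∫_0^4 (u')² dx = 8*π^2/9, so ||u'||_L² = 2*sqrt(2)*π/3.
Ratio ||u||_L² / ||u'||_L² = 1/π.
Sharp Poincaré constant on H^1_0(0, 4) is C_P = L/π = 4/π, achieved by sin(π/4·x).
This is the k = 4 harmonic; the ratio L/(kπ) is strictly less than C_P = L/π, consistent with the sharp inequality ||u||_L² ≤ C_P ||u'||_L².


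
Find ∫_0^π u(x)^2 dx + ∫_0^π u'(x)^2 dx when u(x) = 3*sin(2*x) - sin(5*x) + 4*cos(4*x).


||u||_{H^1(0,π)}^2 = -1360/9 + 343*π/2

u'(x) = -16*sin(4*x) + 6*cos(2*x) - 5*cos(5*x).
Expand u² and (u')² and integrate term by term on (0, π), using: for integers n ≥ 1, ∫_0^π sin²(nx) dx = ∫_0^π cos²(nx) dx = π/2; for n ≠ n', ∫_0^π sin(nx)sin(n'x) dx = ∫_0^π cos(nx)cos(n'x) dx = 0; and by product-to-sum, ∫_0^π sin(nx)cos(n'x) dx = ½∫_0^π [sin((n+n')x) + sin((n−n')x)] dx, which is 0 when n+n' is even and 2n/(n²−n'²) when n+n' is odd (it need not vanish on (0, π)).
  u² squared terms: (-1)²·∫sin(5x)² dx = 1·π/2 = π/2;  (3)²·∫sin(2x)² dx = 9·π/2 = 9*π/2;  (4)²·∫cos(4x)² dx = 16·π/2 = 8*π.
  u² cross terms: 2·(-1)·(3)·∫sin(5x)·sin(2x) dx = -6·(0) = 0;  2·(-1)·(4)·∫sin(5x)·cos(4x) dx = -8·(10/9) = -80/9;  2·(3)·(4)·∫sin(2x)·cos(4x) dx = 24·(0) = 0.
  So ∫_0^π u² dx = π/2 + 9*π/2 + 8*π + 0 − 80/9 + 0 = -80/9 + 13*π.
  (u')² squared terms: (-16)²·∫sin(4x)² dx = 256·π/2 = 128*π;  (-5)²·∫cos(5x)² dx = 25·π/2 = 25*π/2;  (6)²·∫cos(2x)² dx = 36·π/2 = 18*π.
  (u')² cross terms: 2·(-16)·(-5)·∫sin(4x)·cos(5x) dx = 160·(-8/9) = -1280/9;  2·(-16)·(6)·∫sin(4x)·cos(2x) dx = -192·(0) = 0;  2·(-5)·(6)·∫cos(5x)·cos(2x) dx = -60·(0) = 0.
  So ∫_0^π (u')² dx = 128*π + 25*π/2 + 18*π − 1280/9 + 0 + 0 = -1280/9 + 317*π/2.
||u||_{H^1}^2 = (-80/9 + 13*π) + (-1280/9 + 317*π/2) = -1360/9 + 343*π/2.


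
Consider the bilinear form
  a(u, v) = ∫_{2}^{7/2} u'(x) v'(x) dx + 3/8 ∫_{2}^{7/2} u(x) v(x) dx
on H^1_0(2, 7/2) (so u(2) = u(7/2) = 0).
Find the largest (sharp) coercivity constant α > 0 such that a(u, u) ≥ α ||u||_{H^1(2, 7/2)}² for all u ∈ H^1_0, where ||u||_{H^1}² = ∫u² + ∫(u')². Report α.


α = (27 + 32*π^2)/(8*(9 + 4*π^2))

Coercivity of a(·,·) on H^1_0(2, 7/2) means a(u, u) ≥ α ||u||_{H^1}² for every u ∈ H^1_0.
The interval has length L = 3/2, and Poincaré/coercivity depend only on L. Here a(u, u) = ∫(u')² + (3/8)·∫u².
Here 0 < c = 3/8 < 1. The condition a(u,u) ≥ α||u||_{H^1}² reads (1−α)∫(u')² ≥ (α−c)∫u². Any admissible α is ≤ 1 (rapidly oscillating u have ∫u²/∫(u')² → 0), and α = 1 would force 0 ≥ (1−c)∫u², impossible since c < 1; so 1−α > 0. By the sharp Poincaré inequality on H^1_0 of an interval of length L, ∫(u')² ≥ (π/L)²∫u² with equality for the first sine mode sin(π(x−x₀)/L) (x₀ the left endpoint), so the inequality holds for all u iff (1−α)(π/L)² ≥ α − c, i.e. α ≤ ((π/L)² + c)/((π/L)² + 1) = (1 + c(L/π)²)/(1 + (L/π)²). With (π/L)² = 4*π^2/9 and c = 3/8, the largest admissible constant is α = ((π/L)² + c)/((π/L)² + 1).
Simplifying, α = (27 + 32*π^2)/(8*(9 + 4*π^2)).


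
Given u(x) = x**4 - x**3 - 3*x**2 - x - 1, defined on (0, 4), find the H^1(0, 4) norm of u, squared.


||u||_{H^1}^2 = 1396168/63

The H^1 norm (squared) on an interval (0, L) is
  ||u||_{H^1}^2 = ∫_0^L u(x)^2 dx + ∫_0^L u'(x)^2 dx.
Compute u'(x) = 4*x**3 - 3*x**2 - 6*x - 1.
Then u(x)^2 = x**8 - 2*x**7 - 5*x**6 + 4*x**5 + 9*x**4 + 8*x**3 + 7*x**2 + 2*x + 1 and u'(x)^2 = 16*x**6 - 24*x**5 - 39*x**4 + 28*x**3 + 42*x**2 + 12*x + 1.
Integrate each monomial from 0 to 4 using ∫_0^4 c·x^n dx = c·4^(n+1)/(n+1):
  ∫_0^4 u(x)^2 dx = ∫_0^4 (x^8 - 2*x^7 - 5*x^6 + 4*x^5 + 9*x^4 + 8*x^3 + 7*x^2 + 2*x + 1) dx. Term by term:
    ∫_0^4 x^8 dx = 262144/9;  ∫_0^4 -2*x^7 dx = -16384;  ∫_0^4 -5*x^6 dx = -81920/7;
    ∫_0^4 4*x^5 dx = 8192/3;  ∫_0^4 9*x^4 dx = 9216/5;  ∫_0^4 8*x^3 dx = 512;
    ∫_0^4 7*x^2 dx = 448/3;  ∫_0^4 2*x dx = 16;  ∫_0^4 1 dx = 4.
  Sum: 262144/9 − 16384 − 81920/7 + 8192/3 + 9216/5 + 512 + 448/3 + 16 + 4 = 1983068/315.
  ∫_0^4 u'(x)^2 dx = ∫_0^4 (16*x^6 - 24*x^5 - 39*x^4 + 28*x^3 + 42*x^2 + 12*x + 1) dx. Term by term:
    ∫_0^4 16*x^6 dx = 262144/7;  ∫_0^4 -24*x^5 dx = -16384;  ∫_0^4 -39*x^4 dx = -39936/5;
    ∫_0^4 28*x^3 dx = 1792;  ∫_0^4 42*x^2 dx = 896;  ∫_0^4 12*x dx = 96;
    ∫_0^4 1 dx = 4.
  Sum: 262144/7 − 16384 − 39936/5 + 1792 + 896 + 96 + 4 = 555308/35.
Adding: ||u||_{H^1}^2 = 1983068/315 + 555308/35 = 1396168/63.


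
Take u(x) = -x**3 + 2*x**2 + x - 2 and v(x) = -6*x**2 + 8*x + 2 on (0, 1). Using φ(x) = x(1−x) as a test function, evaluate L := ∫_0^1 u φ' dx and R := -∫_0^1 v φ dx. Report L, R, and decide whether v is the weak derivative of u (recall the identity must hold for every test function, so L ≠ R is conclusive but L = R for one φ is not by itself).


LHS = -7/20, RHS = -7/10. No, v is not the weak derivative of u.

u(x) = -x**3 + 2*x**2 + x - 2, classical derivative u'(x) = -3*x**2 + 4*x + 1.
φ(x) = x(1−x), so φ'(x) = 1 - 2*x.
Note φ(0) = φ(1) = 0, so the boundary term u·φ vanishes.
LHS = ∫_0^1 u(x) φ'(x) dx = ∫_0^1 (2*x^4 - 5*x^3 + 5*x - 2) dx. Term by term:
  ∫_0^1 2*x^4 dx = 2/5;  ∫_0^1 -5*x^3 dx = -5/4;  ∫_0^1 5*x dx = 5/2;
  ∫_0^1 -2 dx = -2.
Sum: 2/5 − 5/4 + 5/2 − 2 = -7/20.
So LHS = -7/20.
∫_0^1 v(x) φ(x) dx = ∫_0^1 (6*x^4 - 14*x^3 + 6*x^2 + 2*x) dx. Term by term:
  ∫_0^1 6*x^4 dx = 6/5;  ∫_0^1 -14*x^3 dx = -7/2;  ∫_0^1 6*x^2 dx = 2;
  ∫_0^1 2*x dx = 1.
Sum: 6/5 − 7/2 + 2 + 1 = 7/10.
So RHS = -∫_0^1 v(x) φ(x) dx = -7/10.
LHS − RHS = 7/20 ≠ 0, so the identity fails.
(For a valid weak derivative the identity must hold for EVERY test function, in particular this one. The failure shows v is NOT the weak derivative of u.)
Correct weak derivative would be u'(x) = -3*x**2 + 4*x + 1.


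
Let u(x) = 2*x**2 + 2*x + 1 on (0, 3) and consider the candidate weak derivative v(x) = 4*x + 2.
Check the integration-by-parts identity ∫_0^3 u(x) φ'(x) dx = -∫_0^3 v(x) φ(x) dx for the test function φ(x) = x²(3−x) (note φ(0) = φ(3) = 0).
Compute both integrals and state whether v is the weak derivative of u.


LHS = -621/10, RHS = -621/10. Yes, v = u' weakly.

u(x) = 2*x**2 + 2*x + 1, classical derivative u'(x) = 4*x + 2.
φ(x) = x²(3−x), so φ'(x) = 3*x*(2 - x).
Note φ(0) = φ(3) = 0, so the boundary term u·φ vanishes.
LHS = ∫_0^3 u(x) φ'(x) dx = ∫_0^3 (-6*x^4 + 6*x^3 + 9*x^2 + 6*x) dx. Term by term:
  ∫_0^3 -6*x^4 dx = -1458/5;  ∫_0^3 6*x^3 dx = 243/2;  ∫_0^3 9*x^2 dx = 81;
  ∫_0^3 6*x dx = 27.
Sum: -1458/5 + 243/2 + 81 + 27 = -621/10.
So LHS = -621/10.
∫_0^3 v(x) φ(x) dx = ∫_0^3 (-4*x^4 + 10*x^3 + 6*x^2) dx. Term by term:
  ∫_0^3 -4*x^4 dx = -972/5;  ∫_0^3 10*x^3 dx = 405/2;  ∫_0^3 6*x^2 dx = 54.
Sum: -972/5 + 405/2 + 54 = 621/10.
So RHS = -∫_0^3 v(x) φ(x) dx = -621/10.
LHS = RHS, so the identity holds for this test φ.
Moreover u is smooth here and v(x) = u'(x) = 4*x + 2 pointwise, so the identity holds for every test function. Hence v is the weak derivative of u.


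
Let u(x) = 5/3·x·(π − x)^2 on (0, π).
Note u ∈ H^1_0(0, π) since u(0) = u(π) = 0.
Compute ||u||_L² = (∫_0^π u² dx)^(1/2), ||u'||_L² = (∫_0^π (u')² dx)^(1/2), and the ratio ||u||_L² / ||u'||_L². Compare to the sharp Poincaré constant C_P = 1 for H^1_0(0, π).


||u||_L² / ||u'||_L² = sqrt(14)*π/14 < C_P = 1.

u(x) = 5/3·x·(π − x)^2, so u'(x) = 5*(x - π)*(3*x - π)/3.
u(x) = 5/3·x·(π − x)^2 vanishes at x = 0 and x = π, so u ∈ H^1_0(0, π). Differentiate via the product rule and integrate the resulting polynomials term by term.
  ∫_0^π u² dx = ∫_0^π (25*x^6/9 - 100*π*x^5/9 + 50*π^2*x^4/3 - 100*π^3*x^3/9 + 25*π^4*x^2/9) dx. Term by term:
    ∫_0^π 25*x^6/9 dx = 25*π^7/63;  ∫_0^π -100*π*x^5/9 dx = -50*π^7/27;  ∫_0^π 50*π^2*x^4/3 dx = 10*π^7/3;
    ∫_0^π -100*π^3*x^3/9 dx = -25*π^7/9;  ∫_0^π 25*π^4*x^2/9 dx = 25*π^7/27.
  Sum: 25*π^7/63 − 50*π^7/27 + 10*π^7/3 − 25*π^7/9 + 25*π^7/27 = 5*π^7/189.
  ∫_0^π (u')² dx = ∫_0^π (25*x^4 - 200*π*x^3/3 + 550*π^2*x^2/9 - 200*π^3*x/9 + 25*π^4/9) dx. Term by term:
    ∫_0^π 25*x^4 dx = 5*π^5;  ∫_0^π -200*π*x^3/3 dx = -50*π^5/3;  ∫_0^π 550*π^2*x^2/9 dx = 550*π^5/27;
    ∫_0^π -200*π^3*x/9 dx = -100*π^5/9;  ∫_0^π 25*π^4/9 dx = 25*π^5/9.
  Sum: 5*π^5 − 50*π^5/3 + 550*π^5/27 − 100*π^5/9 + 25*π^5/9 = 10*π^5/27.
∫_0^π u² dx = 5*π^7/189, so ||u||_L² = sqrt(105)*π^(7/2)/63.
∫_0^π (u')² dx = 10*π^5/27, so ||u'||_L² = sqrt(30)*π^(5/2)/9.
Ratio ||u||_L² / ||u'||_L² = sqrt(14)*π/14.
Sharp Poincaré constant on H^1_0(0, π) is C_P = L/π = 1, achieved by sin(x).
A polynomial bump cannot attain the sharp Poincaré constant (only the first sine eigenfunction does), so the ratio is strictly less than C_P, consistent with ||u||_L² ≤ C_P ||u'||_L².


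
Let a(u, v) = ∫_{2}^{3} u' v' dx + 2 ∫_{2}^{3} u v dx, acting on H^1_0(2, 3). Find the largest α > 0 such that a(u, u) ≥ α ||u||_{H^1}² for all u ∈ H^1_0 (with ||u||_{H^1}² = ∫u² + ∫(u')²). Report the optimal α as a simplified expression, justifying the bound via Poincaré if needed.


α = 1

Coercivity of a(·,·) on H^1_0(2, 3) means a(u, u) ≥ α ||u||_{H^1}² for every u ∈ H^1_0.
The interval has length L = 1, and Poincaré/coercivity depend only on L. Here a(u, u) = ∫(u')² + (2)·∫u².
Here c = 2 ≥ 1, so a(u,u) = ∫(u')² + c∫u² ≥ ∫(u')² + ∫u² = ||u||_{H^1}², i.e. α = 1 works. No larger α is possible: a(u,u) ≥ α||u||_{H^1}² means (1−α)∫(u')² ≥ (α−c)∫u², and for the modes u_n = sin(nπ(x−x₀)/L) (x₀ the left endpoint) one has ∫u_n²/∫(u_n')² = (L/(nπ))² → 0, so a(u_n,u_n)/||u_n||_{H^1}² → 1. Hence the optimal constant is α = 1.
Therefore α = 1.


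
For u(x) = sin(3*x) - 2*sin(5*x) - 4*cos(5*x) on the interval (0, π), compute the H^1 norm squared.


||u||_{H^1(0,π)}^2 = 265*π

u'(x) = 20*sin(5*x) + 3*cos(3*x) - 10*cos(5*x).
Expand u² and (u')² and integrate term by term on (0, π), using: for integers n ≥ 1, ∫_0^π sin²(nx) dx = ∫_0^π cos²(nx) dx = π/2; for n ≠ n', ∫_0^π sin(nx)sin(n'x) dx = ∫_0^π cos(nx)cos(n'x) dx = 0; and by product-to-sum, ∫_0^π sin(nx)cos(n'x) dx = ½∫_0^π [sin((n+n')x) + sin((n−n')x)] dx, which is 0 when n+n' is even and 2n/(n²−n'²) when n+n' is odd (it need not vanish on (0, π)).
  u² squared terms: (-4)²·∫cos(5x)² dx = 16·π/2 = 8*π;  (-2)²·∫sin(5x)² dx = 4·π/2 = 2*π;  (1)²·∫sin(3x)² dx = 1·π/2 = π/2.
  u² cross terms: 2·(-4)·(-2)·∫cos(5x)·sin(5x) dx = 16·(0) = 0;  2·(-4)·(1)·∫cos(5x)·sin(3x) dx = -8·(0) = 0;  2·(-2)·(1)·∫sin(5x)·sin(3x) dx = -4·(0) = 0.
  So ∫_0^π u² dx = 8*π + 2*π + π/2 + 0 + 0 + 0 = 21*π/2.
  (u')² squared terms: (-10)²·∫cos(5x)² dx = 100·π/2 = 50*π;  (3)²·∫cos(3x)² dx = 9·π/2 = 9*π/2;  (20)²·∫sin(5x)² dx = 400·π/2 = 200*π.
  (u')² cross terms: 2·(-10)·(3)·∫cos(5x)·cos(3x) dx = -60·(0) = 0;  2·(-10)·(20)·∫cos(5x)·sin(5x) dx = -400·(0) = 0;  2·(3)·(20)·∫cos(3x)·sin(5x) dx = 120·(0) = 0.
  So ∫_0^π (u')² dx = 50*π + 9*π/2 + 200*π + 0 + 0 + 0 = 509*π/2.
||u||_{H^1}^2 = (21*π/2) + (509*π/2) = 265*π.


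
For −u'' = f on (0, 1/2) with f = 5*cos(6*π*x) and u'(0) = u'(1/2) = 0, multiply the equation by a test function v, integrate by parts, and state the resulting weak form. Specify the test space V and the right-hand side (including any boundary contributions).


V = H^1(0, 1/2) (no boundary constraint on v; u is determined up to an additive constant); weak form: ∫_0^1/2 u'v' dx = ∫_0^1/2 (5*cos(6*π*x)) v dx for all v ∈ V.

Multiply both sides by a test function v and integrate from 0 to 1/2:
  ∫_0^1/2 −u''(x) v(x) dx = ∫_0^1/2 f(x) v(x) dx.
Integrate the LHS by parts once:
  ∫_0^1/2 −u'' v dx = −[u'(x) v(x)]_0^1/2 + ∫_0^1/2 u'(x) v'(x) dx.
Thus ∫_0^1/2 u'(x) v'(x) dx = ∫_0^1/2 f(x) v(x) dx + [u'(x) v(x)]_0^1/2.
Choose V so that boundary terms are either known or forced to vanish.
u has homogeneous Neumann: u'(0) = u'(1/2) = 0. So [u' v]_0^1/2 = 0·v(1/2) − 0·v(0) = 0 for any v; take V = H^1(0, 1/2).
Weak formulation: find u (satisfying any essential BC) such that ∫_0^1/2 u'(x) v'(x) dx = ∫_0^1/2 f v dx for all v ∈ V (homogeneous Neumann, so boundary terms vanish).
Substituting f(x) = 5*cos(6*π*x), the right-hand side is ∫_0^1/2 (5*cos(6*π*x)) v dx.
Compatibility check (pure Neumann): taking v ≡ 1 ∈ V gives 0 = ∫_0^1/2 f dx + (0) − (0), i.e. ∫_0^1/2 f dx must equal u'(0) − u'(1/2) = 0. Indeed ∫_0^1/2 (5*cos(6*π*x)) dx = 0, so the data are compatible. The solution is then unique only up to an additive constant (fix it e.g. by requiring ∫_0^1/2 u dx = 0).
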